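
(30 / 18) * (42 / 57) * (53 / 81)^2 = 196630 / 373977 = 0.53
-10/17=-0.59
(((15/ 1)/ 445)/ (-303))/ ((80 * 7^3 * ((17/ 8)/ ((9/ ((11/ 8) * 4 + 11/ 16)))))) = -8/ 2882817245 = -0.00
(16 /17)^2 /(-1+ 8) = 256 /2023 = 0.13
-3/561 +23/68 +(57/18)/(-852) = 314669/955944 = 0.33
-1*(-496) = 496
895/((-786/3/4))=-1790/131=-13.66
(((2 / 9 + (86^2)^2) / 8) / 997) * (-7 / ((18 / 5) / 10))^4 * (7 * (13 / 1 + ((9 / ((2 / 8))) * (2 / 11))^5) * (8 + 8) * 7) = 87648954438801010322210937500 / 9481370797503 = 9244333579052104.08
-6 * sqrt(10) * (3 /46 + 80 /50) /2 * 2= -31.60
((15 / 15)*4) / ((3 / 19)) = 76 / 3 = 25.33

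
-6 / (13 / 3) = -1.38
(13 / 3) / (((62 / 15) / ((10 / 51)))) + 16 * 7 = 177397 / 1581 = 112.21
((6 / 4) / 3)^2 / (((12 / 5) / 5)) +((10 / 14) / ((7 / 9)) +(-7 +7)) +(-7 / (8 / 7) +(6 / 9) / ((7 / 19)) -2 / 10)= -12059 / 3920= -3.08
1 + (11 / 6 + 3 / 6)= 10 / 3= 3.33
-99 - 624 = -723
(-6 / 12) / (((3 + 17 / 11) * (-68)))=11 / 6800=0.00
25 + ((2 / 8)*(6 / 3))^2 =101 / 4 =25.25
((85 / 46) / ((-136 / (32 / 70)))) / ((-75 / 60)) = 4 / 805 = 0.00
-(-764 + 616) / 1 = 148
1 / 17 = 0.06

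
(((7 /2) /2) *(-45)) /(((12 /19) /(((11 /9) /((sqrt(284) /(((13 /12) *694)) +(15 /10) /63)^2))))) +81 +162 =-167980071709775133177 /4283621264180 +4974857931113202132 *sqrt(71) /1070905316045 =-71079.95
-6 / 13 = -0.46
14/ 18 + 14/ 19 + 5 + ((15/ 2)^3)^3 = 6573815023493/ 87552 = 75084692.79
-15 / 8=-1.88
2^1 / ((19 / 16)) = 32 / 19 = 1.68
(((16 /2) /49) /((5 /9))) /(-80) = -9 /2450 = -0.00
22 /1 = 22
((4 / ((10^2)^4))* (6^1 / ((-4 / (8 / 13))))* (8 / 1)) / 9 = -1 / 30468750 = -0.00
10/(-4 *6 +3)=-10/21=-0.48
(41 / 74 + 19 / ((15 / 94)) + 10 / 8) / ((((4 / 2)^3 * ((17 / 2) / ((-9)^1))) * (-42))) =268333 / 704480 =0.38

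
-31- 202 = -233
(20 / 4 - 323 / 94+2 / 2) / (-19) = -241 / 1786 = -0.13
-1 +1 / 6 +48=283 / 6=47.17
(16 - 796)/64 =-195/16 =-12.19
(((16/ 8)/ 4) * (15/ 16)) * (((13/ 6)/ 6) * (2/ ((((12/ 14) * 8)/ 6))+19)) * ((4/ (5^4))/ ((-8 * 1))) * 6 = -1079/ 64000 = -0.02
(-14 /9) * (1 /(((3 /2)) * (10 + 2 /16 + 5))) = -0.07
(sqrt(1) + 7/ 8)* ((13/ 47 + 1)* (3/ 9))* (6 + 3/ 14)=6525/ 1316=4.96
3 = 3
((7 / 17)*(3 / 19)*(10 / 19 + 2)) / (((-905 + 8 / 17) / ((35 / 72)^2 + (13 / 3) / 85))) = -886123 / 16986356820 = -0.00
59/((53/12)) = 708/53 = 13.36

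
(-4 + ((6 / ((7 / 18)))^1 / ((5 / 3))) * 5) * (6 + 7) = 3848 / 7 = 549.71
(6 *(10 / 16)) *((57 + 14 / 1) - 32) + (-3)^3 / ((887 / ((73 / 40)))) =5186979 / 35480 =146.19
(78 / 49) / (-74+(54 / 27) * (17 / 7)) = -39 / 1694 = -0.02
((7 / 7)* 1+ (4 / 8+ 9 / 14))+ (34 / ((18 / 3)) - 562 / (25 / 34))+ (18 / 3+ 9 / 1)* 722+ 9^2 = 5331107 / 525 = 10154.49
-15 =-15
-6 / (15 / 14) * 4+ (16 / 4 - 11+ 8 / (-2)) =-167 / 5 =-33.40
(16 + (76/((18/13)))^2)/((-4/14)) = -858662/81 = -10600.77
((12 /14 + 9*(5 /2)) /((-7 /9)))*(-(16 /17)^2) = 26.60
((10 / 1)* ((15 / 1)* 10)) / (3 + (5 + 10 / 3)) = 2250 / 17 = 132.35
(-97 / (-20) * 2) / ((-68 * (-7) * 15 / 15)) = 97 / 4760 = 0.02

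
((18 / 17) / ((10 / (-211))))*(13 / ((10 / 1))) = -29.04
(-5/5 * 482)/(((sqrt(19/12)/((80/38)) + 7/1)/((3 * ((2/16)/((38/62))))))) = -753076800/17744879 + 448260 * sqrt(57)/933941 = -38.82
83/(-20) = -83/20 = -4.15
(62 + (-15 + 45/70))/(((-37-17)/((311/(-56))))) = 207437/42336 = 4.90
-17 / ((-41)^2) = -17 / 1681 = -0.01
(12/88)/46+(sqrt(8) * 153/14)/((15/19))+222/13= 224703/13156+969 * sqrt(2)/35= 56.23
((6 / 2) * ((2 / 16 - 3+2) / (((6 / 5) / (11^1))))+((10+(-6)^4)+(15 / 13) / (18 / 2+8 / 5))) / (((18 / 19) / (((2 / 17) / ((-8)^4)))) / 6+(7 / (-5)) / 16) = 1342661505 / 5757082123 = 0.23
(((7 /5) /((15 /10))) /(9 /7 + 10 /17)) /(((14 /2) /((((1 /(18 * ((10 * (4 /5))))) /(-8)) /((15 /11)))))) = -1309 /28900800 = -0.00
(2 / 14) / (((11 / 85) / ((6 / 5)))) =102 / 77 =1.32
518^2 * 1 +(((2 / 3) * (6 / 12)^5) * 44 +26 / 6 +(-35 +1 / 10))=5365887 / 20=268294.35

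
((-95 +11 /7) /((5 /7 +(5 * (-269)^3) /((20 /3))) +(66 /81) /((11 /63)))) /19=7848 /23299726885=0.00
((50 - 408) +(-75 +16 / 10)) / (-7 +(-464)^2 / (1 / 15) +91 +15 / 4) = -2876 / 21530185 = -0.00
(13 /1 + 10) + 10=33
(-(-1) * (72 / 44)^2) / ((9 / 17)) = 612 / 121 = 5.06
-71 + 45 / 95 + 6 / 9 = -3982 / 57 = -69.86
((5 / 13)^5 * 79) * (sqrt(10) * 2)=4.21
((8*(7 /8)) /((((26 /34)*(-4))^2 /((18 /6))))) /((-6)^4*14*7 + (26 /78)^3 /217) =0.00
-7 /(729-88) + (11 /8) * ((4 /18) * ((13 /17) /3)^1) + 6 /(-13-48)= -2253785 /71789436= -0.03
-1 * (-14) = 14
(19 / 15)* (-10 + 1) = -57 / 5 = -11.40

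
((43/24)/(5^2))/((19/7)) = 301/11400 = 0.03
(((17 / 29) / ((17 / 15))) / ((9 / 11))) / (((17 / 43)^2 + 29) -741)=-101695 / 114509313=-0.00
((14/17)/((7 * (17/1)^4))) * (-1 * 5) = -10/1419857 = -0.00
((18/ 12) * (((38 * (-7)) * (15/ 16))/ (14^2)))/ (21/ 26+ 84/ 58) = -35815/ 42336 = -0.85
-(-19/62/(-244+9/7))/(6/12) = -133/52669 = -0.00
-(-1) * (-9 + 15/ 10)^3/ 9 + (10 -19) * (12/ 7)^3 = -253041/ 2744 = -92.22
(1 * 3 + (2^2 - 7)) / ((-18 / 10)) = 0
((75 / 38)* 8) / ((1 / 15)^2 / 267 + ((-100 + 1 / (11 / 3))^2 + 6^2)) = 545180625 / 344643291856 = 0.00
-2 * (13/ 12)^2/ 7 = -169/ 504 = -0.34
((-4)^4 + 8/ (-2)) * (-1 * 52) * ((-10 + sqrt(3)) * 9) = 1179360 - 117936 * sqrt(3) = 975088.86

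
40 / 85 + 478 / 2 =4071 / 17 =239.47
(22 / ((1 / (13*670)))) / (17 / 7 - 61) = -134134 / 41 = -3271.56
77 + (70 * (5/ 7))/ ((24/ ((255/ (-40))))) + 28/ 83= 170133/ 2656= 64.06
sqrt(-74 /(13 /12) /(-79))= 2 * sqrt(227994) /1027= 0.93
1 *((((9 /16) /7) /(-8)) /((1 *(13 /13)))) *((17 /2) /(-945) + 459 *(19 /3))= -5494213 /188160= -29.20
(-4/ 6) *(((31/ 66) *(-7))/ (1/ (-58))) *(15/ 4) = -31465/ 66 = -476.74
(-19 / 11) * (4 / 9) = -76 / 99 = -0.77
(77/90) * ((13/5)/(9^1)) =1001/4050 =0.25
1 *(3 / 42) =0.07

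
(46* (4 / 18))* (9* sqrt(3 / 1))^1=92* sqrt(3)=159.35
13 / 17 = 0.76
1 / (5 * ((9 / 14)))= 0.31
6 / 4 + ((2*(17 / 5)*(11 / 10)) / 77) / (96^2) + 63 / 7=16934417 / 1612800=10.50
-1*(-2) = 2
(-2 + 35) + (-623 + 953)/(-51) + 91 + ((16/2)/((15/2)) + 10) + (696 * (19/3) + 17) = 1161167/255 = 4553.60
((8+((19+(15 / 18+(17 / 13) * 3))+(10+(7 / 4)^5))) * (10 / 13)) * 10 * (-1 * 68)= -30427.12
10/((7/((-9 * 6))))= -540/7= -77.14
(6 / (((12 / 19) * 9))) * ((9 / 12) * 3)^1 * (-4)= -9.50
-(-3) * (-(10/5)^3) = -24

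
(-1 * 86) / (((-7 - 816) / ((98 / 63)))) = 1204 / 7407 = 0.16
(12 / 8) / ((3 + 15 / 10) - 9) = -1 / 3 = -0.33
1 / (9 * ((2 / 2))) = 1 / 9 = 0.11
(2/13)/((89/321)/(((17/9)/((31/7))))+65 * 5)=12733/26952263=0.00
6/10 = 0.60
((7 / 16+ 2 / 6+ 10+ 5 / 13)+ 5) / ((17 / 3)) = 593 / 208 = 2.85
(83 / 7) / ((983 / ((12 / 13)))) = 996 / 89453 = 0.01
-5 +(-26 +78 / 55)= -1627 / 55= -29.58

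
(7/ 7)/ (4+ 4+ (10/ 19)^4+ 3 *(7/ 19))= 130321/ 1196607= 0.11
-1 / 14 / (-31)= 1 / 434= 0.00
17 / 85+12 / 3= 21 / 5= 4.20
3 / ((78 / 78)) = 3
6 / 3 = 2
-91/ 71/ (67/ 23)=-2093/ 4757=-0.44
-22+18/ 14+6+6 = -61/ 7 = -8.71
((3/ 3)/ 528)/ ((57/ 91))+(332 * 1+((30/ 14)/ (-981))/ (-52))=99110293537/ 298522224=332.00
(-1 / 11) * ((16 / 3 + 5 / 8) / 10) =-13 / 240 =-0.05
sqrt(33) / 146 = 0.04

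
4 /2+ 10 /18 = 23 /9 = 2.56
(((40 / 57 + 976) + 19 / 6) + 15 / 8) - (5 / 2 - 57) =157509 / 152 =1036.24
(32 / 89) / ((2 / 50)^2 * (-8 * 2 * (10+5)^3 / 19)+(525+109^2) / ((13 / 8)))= 0.00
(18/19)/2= 9/19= 0.47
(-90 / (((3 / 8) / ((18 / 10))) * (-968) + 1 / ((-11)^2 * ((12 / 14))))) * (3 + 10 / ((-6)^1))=9680 / 16267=0.60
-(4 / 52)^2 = -1 / 169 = -0.01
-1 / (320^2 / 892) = -223 / 25600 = -0.01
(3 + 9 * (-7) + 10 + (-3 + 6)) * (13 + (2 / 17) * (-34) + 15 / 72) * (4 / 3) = -10387 / 18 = -577.06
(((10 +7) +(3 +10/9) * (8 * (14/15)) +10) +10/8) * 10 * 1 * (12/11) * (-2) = -127324/99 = -1286.10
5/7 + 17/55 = 394/385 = 1.02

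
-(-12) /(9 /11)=44 /3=14.67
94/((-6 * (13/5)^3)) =-5875/6591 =-0.89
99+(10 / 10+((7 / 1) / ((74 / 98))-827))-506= -45278 / 37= -1223.73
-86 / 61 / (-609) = 86 / 37149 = 0.00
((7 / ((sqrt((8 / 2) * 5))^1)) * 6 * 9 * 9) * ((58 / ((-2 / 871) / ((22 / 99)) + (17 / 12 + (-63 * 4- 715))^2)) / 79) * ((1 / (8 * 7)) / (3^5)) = 909324 * sqrt(5) / 46190988859685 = 0.00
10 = 10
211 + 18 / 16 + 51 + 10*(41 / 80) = 1073 / 4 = 268.25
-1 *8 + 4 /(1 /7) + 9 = 29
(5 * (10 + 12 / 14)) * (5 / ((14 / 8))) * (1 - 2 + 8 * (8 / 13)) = 387600 / 637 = 608.48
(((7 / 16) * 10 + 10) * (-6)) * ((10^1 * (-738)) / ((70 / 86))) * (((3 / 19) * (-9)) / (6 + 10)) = -147801105 / 2128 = -69455.41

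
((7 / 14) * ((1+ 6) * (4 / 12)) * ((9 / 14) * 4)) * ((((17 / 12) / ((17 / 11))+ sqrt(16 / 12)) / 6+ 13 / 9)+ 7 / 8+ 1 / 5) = sqrt(3) / 3+ 481 / 60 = 8.59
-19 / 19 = -1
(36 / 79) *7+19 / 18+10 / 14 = 49369 / 9954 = 4.96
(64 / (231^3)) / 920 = 8 / 1417534965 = 0.00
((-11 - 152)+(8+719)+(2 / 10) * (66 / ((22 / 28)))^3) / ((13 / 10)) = 1191048 / 13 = 91619.08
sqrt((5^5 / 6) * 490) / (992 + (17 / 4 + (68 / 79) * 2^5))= 39500 * sqrt(3) / 138651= 0.49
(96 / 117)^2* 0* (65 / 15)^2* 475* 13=0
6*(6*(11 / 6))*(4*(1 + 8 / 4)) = 792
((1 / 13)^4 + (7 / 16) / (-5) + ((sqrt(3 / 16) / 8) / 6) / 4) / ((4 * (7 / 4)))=-0.01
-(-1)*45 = 45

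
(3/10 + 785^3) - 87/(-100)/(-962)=46535463353773/96200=483736625.30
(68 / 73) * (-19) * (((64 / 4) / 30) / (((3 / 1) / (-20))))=41344 / 657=62.93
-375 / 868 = -0.43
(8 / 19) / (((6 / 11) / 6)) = 88 / 19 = 4.63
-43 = -43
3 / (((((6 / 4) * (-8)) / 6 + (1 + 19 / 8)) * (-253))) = -24 / 2783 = -0.01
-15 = -15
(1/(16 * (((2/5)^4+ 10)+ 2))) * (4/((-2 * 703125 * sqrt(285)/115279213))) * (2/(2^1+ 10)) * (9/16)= -6067327 * sqrt(285)/10823040000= -0.01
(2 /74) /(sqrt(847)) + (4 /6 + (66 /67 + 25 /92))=sqrt(7) /2849 + 35569 /18492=1.92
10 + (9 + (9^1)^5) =59068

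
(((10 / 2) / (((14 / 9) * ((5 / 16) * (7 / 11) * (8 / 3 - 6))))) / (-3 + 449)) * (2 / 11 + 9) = -5454 / 54635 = -0.10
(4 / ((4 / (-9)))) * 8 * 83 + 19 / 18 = -107549 / 18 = -5974.94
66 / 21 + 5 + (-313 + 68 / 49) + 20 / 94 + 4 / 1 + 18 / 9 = -684582 / 2303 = -297.26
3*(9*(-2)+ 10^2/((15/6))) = 66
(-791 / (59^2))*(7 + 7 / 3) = -22148 / 10443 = -2.12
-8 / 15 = -0.53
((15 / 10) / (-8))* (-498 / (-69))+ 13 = 2143 / 184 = 11.65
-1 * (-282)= 282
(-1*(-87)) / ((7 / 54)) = 4698 / 7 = 671.14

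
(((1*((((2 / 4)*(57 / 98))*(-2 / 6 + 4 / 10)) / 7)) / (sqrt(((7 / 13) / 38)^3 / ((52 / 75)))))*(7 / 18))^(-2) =250151186250 / 70719863539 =3.54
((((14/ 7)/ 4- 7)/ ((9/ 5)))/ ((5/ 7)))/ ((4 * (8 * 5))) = -91/ 2880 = -0.03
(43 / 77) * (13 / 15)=559 / 1155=0.48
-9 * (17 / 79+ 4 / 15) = -1713 / 395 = -4.34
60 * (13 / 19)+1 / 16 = 12499 / 304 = 41.12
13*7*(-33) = -3003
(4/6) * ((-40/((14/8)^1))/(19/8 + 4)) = -2560/1071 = -2.39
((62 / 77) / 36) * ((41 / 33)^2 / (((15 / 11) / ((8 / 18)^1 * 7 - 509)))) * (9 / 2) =-237261383 / 4116420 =-57.64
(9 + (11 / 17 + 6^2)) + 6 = 878 / 17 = 51.65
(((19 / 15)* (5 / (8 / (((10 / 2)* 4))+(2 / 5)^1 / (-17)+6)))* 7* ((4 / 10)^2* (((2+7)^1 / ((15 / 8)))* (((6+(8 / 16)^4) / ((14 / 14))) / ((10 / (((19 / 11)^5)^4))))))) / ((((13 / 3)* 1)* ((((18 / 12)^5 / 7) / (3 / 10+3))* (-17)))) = -27157101864244822772538914076056 / 3635946151589775036091381875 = -7469.06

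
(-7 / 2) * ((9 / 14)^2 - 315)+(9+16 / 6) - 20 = 183577 / 168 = 1092.72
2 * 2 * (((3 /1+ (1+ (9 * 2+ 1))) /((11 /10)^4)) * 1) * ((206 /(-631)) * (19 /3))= -3600880000 /27715413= -129.92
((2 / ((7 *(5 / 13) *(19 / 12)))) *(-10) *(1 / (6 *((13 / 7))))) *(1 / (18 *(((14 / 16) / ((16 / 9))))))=-512 / 10773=-0.05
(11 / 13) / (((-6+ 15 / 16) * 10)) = -88 / 5265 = -0.02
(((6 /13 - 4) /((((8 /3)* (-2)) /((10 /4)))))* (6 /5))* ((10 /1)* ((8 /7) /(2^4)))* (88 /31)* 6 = 68310 /2821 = 24.21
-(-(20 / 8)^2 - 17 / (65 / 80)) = 1413 / 52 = 27.17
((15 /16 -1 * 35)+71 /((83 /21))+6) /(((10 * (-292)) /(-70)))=-93877 /387776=-0.24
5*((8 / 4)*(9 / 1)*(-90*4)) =-32400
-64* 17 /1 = -1088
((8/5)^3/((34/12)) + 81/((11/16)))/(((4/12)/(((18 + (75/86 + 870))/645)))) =106553591928/216101875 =493.07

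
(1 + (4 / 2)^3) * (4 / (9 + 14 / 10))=45 / 13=3.46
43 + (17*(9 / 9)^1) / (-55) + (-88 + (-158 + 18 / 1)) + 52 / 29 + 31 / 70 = -4088023 / 22330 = -183.07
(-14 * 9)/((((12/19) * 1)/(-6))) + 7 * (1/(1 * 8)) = 9583/8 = 1197.88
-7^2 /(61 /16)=-784 /61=-12.85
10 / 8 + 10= 45 / 4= 11.25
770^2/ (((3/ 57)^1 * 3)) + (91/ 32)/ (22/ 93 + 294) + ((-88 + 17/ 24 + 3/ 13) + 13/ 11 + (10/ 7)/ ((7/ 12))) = 69117350309932835/ 18406996608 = 3754949.91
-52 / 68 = -0.76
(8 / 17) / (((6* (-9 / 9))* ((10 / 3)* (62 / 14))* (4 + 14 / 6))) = -42 / 50065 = -0.00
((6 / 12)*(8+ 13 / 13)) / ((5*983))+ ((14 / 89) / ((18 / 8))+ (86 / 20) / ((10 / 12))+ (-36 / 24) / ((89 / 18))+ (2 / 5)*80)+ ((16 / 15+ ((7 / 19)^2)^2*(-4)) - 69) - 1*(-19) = -61975772569651 / 5130626997150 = -12.08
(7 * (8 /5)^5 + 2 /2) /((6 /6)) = 232501 /3125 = 74.40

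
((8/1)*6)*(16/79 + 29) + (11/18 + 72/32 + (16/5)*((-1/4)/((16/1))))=9986227/7110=1404.53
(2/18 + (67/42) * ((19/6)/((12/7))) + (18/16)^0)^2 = 16.47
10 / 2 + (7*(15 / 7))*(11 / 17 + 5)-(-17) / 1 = 1814 / 17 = 106.71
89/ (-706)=-0.13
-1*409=-409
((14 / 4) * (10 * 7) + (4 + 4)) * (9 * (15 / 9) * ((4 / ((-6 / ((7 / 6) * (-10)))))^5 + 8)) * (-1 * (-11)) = 23393513834680 / 19683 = 1188513632.81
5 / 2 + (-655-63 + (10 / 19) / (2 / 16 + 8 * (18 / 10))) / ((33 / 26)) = -410309869 / 728574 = -563.17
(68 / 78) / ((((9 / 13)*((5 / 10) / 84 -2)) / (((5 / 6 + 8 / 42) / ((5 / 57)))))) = -111112 / 15075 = -7.37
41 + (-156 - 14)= -129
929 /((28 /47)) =43663 /28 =1559.39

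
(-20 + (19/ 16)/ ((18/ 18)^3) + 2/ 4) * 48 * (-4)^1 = 3516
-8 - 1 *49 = -57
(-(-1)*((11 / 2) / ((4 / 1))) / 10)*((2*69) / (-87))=-253 / 1160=-0.22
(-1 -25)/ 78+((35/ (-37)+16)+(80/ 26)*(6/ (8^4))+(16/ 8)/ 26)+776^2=222454099841/ 369408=602190.80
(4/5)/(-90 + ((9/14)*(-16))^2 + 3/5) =196/4017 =0.05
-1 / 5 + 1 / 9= -4 / 45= -0.09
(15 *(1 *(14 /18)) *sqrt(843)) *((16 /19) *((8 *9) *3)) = 40320 *sqrt(843) /19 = 61614.19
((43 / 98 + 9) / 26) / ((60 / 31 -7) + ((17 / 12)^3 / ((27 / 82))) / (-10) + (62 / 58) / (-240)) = -48497454000 / 792521128763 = -0.06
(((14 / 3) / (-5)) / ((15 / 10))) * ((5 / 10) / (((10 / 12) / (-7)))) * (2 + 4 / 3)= 392 / 45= 8.71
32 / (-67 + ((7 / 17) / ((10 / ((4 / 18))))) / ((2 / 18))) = -0.48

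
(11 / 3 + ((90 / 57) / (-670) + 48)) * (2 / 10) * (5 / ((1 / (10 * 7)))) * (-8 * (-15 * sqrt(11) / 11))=552456800 * sqrt(11) / 14003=130849.95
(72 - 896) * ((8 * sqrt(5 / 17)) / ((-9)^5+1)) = 824 * sqrt(85) / 125477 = 0.06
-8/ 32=-0.25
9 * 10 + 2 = 92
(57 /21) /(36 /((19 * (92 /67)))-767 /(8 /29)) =-66424 /68007569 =-0.00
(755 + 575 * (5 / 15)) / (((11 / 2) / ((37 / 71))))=2960 / 33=89.70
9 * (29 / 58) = 9 / 2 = 4.50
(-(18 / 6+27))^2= 900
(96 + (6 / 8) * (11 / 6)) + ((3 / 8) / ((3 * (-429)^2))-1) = 35473903 / 368082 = 96.38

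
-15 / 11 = -1.36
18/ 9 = 2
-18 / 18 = -1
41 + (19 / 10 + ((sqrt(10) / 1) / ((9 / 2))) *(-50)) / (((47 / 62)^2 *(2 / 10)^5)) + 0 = -180698.01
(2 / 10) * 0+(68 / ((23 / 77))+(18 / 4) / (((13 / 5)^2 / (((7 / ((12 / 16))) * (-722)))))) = -16551416 / 3887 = -4258.15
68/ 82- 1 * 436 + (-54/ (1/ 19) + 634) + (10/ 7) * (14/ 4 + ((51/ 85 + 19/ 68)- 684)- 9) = -17670903/ 9758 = -1810.91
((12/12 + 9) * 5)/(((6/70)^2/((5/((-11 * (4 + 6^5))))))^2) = 37515625/11864776968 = 0.00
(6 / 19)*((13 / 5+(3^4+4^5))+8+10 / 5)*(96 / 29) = 3218688 / 2755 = 1168.31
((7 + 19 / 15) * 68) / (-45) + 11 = -1007 / 675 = -1.49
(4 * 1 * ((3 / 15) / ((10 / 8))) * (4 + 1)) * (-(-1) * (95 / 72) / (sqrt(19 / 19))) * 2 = 8.44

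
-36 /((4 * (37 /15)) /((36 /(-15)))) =8.76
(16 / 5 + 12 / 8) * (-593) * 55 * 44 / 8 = -3372391 / 4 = -843097.75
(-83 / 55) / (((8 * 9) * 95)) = -83 / 376200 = -0.00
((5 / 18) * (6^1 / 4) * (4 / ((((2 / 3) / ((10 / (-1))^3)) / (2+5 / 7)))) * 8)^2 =144400000000 / 49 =2946938775.51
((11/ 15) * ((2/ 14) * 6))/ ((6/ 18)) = 66/ 35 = 1.89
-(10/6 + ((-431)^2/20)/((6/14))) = -1300427/60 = -21673.78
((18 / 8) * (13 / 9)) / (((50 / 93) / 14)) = 8463 / 100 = 84.63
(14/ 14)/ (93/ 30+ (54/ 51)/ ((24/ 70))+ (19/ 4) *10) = 170/ 9127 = 0.02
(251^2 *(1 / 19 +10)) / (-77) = -12033191 / 1463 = -8225.01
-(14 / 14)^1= -1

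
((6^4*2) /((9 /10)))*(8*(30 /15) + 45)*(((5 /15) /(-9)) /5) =-3904 /3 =-1301.33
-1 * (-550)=550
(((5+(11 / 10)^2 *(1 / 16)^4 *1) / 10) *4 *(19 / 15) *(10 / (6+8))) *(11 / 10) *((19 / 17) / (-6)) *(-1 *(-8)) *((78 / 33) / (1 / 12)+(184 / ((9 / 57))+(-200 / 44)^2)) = -434541143707081 / 120637440000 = -3602.04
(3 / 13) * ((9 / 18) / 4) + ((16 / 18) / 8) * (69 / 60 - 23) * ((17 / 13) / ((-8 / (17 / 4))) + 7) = -88007 / 5760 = -15.28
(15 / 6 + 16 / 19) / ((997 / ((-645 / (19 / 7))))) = -573405 / 719834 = -0.80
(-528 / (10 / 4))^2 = 1115136 / 25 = 44605.44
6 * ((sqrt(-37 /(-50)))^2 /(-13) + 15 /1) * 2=58278 /325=179.32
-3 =-3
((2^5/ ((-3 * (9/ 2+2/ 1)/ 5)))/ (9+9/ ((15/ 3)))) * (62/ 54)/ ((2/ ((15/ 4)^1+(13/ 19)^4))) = -6414082900/ 3705156351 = -1.73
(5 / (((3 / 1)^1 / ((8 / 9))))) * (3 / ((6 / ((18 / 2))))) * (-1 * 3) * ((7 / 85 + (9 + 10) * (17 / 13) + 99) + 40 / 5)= -583124 / 221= -2638.57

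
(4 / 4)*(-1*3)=-3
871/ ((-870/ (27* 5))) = -135.16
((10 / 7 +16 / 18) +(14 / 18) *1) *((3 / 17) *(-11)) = -715 / 119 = -6.01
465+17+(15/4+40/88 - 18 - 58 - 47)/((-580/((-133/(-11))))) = 484.48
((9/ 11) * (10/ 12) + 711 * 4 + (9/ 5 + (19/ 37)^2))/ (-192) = -14.83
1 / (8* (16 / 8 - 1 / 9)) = 9 / 136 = 0.07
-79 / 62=-1.27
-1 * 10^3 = -1000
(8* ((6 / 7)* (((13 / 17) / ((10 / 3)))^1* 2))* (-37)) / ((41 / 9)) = -623376 / 24395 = -25.55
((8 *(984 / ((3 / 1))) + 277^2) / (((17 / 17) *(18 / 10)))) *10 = 440850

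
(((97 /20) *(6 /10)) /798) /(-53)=-97 /1409800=-0.00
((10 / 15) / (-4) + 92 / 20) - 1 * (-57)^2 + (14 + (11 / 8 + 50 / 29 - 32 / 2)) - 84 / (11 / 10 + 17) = -2045918527 / 629880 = -3248.11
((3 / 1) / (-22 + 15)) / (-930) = 1 / 2170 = 0.00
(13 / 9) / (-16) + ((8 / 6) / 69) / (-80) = -1499 / 16560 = -0.09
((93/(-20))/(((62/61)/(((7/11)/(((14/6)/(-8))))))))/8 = 549/440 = 1.25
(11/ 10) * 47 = 517/ 10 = 51.70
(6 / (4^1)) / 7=3 / 14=0.21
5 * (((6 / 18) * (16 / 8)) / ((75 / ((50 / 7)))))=20 / 63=0.32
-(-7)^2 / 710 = -49 / 710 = -0.07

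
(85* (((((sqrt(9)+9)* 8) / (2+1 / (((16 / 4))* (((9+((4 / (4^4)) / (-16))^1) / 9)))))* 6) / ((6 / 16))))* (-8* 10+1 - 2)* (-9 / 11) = 3845539.09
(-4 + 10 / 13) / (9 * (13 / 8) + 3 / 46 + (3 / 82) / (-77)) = -8132432 / 36976745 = -0.22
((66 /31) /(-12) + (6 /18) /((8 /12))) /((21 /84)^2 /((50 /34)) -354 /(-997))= 3988000 /4915019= 0.81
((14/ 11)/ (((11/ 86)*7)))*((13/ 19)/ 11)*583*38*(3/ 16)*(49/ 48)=1451723/ 3872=374.93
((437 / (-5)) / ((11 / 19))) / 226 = -8303 / 12430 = -0.67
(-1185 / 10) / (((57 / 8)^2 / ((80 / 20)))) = -10112 / 1083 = -9.34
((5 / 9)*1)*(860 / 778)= 2150 / 3501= 0.61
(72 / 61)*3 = 216 / 61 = 3.54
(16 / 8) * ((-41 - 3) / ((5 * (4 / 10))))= -44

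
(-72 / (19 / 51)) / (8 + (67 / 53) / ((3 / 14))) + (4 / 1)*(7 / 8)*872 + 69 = 3837263 / 1235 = 3107.10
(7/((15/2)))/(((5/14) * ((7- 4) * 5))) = 196/1125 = 0.17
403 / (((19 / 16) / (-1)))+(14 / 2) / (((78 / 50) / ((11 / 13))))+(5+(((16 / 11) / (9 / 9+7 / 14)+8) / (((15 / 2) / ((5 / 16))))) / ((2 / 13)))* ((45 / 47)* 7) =-2846513069 / 9960522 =-285.78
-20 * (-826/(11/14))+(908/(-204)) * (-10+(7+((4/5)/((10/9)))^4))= 1536731765601/73046875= 21037.61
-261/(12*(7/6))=-18.64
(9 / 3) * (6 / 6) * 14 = 42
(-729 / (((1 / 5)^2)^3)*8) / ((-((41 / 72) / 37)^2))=646704648000000 / 1681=384714246281.98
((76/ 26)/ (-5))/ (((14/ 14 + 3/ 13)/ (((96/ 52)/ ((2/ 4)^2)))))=-228/ 65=-3.51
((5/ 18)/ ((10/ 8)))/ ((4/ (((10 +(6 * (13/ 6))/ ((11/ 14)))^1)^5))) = 1061412655616/ 1449459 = 732281.94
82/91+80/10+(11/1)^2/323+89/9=5069746/264537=19.16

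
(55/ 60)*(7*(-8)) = -154/ 3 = -51.33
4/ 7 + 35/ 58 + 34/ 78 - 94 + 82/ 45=-90.57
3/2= 1.50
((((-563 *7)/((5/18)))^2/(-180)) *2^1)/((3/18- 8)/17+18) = -28515799116/223625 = -127516.15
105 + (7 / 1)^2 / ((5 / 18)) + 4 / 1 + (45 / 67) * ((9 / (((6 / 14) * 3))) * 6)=105059 / 335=313.61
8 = 8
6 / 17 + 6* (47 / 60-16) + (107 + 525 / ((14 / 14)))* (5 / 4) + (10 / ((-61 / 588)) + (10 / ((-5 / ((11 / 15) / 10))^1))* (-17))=94131523 / 155550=605.15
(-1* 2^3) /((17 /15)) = -120 /17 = -7.06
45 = 45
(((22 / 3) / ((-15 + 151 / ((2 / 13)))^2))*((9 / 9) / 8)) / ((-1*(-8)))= 11 / 89675736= 0.00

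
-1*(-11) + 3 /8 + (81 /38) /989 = 11.38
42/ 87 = 0.48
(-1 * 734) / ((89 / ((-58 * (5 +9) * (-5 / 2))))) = -16741.80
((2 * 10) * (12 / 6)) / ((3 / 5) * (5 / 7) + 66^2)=56 / 6099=0.01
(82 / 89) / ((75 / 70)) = 1148 / 1335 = 0.86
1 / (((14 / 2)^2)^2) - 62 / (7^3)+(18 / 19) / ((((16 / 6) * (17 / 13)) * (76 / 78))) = 11608721 / 117879496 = 0.10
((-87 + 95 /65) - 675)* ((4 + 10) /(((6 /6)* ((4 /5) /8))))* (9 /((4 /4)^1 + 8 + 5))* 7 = -6228810 /13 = -479139.23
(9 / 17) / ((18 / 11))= 11 / 34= 0.32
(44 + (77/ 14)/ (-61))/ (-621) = -0.07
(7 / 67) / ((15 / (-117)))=-273 / 335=-0.81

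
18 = 18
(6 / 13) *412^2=1018464 / 13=78343.38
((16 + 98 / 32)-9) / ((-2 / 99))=-15939 / 32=-498.09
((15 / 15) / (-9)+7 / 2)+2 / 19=1195 / 342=3.49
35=35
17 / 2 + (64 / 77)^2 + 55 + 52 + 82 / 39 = 54706205 / 462462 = 118.29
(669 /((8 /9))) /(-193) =-6021 /1544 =-3.90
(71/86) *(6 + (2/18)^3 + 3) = 232951/31347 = 7.43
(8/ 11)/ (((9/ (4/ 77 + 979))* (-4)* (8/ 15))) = -125645/ 3388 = -37.09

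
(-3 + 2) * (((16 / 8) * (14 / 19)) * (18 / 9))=-56 / 19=-2.95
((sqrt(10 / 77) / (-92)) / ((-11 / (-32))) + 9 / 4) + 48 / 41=561 / 164-8*sqrt(770) / 19481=3.41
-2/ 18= -1/ 9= -0.11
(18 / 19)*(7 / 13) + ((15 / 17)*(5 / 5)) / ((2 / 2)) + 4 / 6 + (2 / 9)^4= 56795777 / 27549639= 2.06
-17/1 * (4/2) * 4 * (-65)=8840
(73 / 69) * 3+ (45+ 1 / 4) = 4455 / 92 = 48.42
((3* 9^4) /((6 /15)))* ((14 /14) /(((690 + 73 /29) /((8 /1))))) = 568.45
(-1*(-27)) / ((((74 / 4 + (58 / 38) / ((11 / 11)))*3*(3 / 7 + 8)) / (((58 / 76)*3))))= 5481 / 44899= 0.12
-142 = -142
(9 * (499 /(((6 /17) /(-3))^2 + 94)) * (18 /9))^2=1684541814201 /184552225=9127.72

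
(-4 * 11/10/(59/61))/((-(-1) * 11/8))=-976/295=-3.31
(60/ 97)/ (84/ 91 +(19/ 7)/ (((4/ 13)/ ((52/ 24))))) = 131040/ 4244623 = 0.03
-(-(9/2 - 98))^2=-34969/4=-8742.25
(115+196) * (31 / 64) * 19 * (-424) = -9708487 / 8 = -1213560.88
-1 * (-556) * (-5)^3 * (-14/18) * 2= 973000/9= 108111.11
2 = 2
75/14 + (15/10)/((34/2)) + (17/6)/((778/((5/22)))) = 66557123/12220824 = 5.45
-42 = -42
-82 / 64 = -41 / 32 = -1.28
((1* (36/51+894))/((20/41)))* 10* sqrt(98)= 2182635* sqrt(2)/17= 181571.30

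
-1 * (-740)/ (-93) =-740/ 93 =-7.96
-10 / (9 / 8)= -80 / 9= -8.89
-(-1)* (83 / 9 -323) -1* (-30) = -2554 / 9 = -283.78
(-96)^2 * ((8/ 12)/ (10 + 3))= 472.62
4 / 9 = 0.44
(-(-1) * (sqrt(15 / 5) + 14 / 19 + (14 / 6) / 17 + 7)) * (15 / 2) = 72.05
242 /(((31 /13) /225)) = 707850 /31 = 22833.87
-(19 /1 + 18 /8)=-85 /4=-21.25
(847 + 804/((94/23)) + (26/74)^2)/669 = 1.56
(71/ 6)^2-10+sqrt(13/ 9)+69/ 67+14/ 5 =135.06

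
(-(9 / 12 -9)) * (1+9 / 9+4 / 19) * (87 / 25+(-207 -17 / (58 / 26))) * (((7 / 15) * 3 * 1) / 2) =-742576527 / 275500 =-2695.38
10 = 10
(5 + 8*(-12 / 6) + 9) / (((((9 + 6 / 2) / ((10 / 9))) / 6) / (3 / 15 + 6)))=-6.89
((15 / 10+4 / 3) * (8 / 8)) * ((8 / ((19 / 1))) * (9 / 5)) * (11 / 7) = 2244 / 665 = 3.37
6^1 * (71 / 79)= 426 / 79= 5.39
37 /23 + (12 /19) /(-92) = 700 /437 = 1.60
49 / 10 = 4.90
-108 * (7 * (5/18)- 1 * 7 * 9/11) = 4494/11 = 408.55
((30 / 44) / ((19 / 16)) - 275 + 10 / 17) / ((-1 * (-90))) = -21621 / 7106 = -3.04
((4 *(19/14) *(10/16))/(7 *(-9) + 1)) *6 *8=-2.63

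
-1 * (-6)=6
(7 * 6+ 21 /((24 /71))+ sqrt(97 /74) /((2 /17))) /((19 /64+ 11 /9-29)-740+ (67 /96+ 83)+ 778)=1.21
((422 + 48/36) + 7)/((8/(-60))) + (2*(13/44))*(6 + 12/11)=-780041/242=-3223.31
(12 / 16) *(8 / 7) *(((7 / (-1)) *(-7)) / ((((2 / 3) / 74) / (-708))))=-3300696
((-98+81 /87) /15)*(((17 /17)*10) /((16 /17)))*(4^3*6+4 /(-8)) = -36704785 /1392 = -26368.38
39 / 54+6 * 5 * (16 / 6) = 1453 / 18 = 80.72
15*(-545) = -8175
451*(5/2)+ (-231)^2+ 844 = 110665/2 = 55332.50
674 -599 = 75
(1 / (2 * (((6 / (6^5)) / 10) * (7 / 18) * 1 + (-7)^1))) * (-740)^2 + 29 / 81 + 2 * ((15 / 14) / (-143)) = -739823628889894 / 18914494599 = -39114.11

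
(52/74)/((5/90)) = 468/37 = 12.65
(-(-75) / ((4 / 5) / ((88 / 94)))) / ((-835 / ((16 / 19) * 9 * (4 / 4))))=-118800 / 149131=-0.80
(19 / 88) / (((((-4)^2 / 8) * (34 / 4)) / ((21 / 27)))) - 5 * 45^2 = -136322867 / 13464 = -10124.99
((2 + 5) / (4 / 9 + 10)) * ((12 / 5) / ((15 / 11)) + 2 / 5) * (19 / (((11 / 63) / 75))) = 6108291 / 517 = 11814.88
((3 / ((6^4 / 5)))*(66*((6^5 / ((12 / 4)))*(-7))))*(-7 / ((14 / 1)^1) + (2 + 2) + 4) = -103950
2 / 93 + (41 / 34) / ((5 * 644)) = 222773 / 10181640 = 0.02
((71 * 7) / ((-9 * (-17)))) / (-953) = -497 / 145809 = -0.00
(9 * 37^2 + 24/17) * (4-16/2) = -837924/17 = -49289.65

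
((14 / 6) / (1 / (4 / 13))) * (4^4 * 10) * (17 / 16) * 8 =609280 / 39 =15622.56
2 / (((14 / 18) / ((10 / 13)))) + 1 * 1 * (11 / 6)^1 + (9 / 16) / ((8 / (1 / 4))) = 535193 / 139776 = 3.83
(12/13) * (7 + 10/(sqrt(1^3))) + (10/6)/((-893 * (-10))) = 1093045/69654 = 15.69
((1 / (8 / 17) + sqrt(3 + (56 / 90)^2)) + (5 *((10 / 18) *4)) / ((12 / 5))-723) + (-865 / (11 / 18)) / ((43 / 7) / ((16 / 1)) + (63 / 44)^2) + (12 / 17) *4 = -78425057345 / 60562296 + 19 *sqrt(19) / 45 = -1293.11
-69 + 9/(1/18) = 93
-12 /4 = -3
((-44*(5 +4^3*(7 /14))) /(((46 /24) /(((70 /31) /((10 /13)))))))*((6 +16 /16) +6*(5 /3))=-42387.37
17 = 17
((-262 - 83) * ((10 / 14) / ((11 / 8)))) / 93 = -4600 / 2387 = -1.93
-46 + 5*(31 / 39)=-1639 / 39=-42.03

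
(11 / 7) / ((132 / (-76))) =-19 / 21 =-0.90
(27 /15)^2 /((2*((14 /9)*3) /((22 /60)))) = 891 /7000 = 0.13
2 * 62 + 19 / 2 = 267 / 2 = 133.50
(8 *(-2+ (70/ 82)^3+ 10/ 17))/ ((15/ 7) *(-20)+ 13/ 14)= 103625648/ 687762659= 0.15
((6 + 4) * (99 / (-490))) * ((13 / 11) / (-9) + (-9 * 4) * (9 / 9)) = 73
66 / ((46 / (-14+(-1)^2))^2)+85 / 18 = 47579 / 4761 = 9.99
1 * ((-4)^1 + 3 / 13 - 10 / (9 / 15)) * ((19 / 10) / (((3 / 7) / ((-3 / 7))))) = 15143 / 390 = 38.83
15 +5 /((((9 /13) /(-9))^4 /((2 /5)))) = 57137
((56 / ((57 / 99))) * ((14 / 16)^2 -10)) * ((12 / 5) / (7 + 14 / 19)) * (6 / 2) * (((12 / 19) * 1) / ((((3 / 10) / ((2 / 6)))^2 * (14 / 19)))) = -43340 / 49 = -884.49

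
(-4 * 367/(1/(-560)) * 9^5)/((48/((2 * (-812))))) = -1642371564960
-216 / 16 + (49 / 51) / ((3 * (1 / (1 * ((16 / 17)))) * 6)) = -209897 / 15606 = -13.45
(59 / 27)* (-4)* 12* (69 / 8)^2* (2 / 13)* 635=-762268.65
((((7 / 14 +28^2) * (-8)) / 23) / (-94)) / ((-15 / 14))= -14644 / 5405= -2.71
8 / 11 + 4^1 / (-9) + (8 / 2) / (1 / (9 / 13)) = 3928 / 1287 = 3.05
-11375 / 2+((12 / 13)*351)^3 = 68013073 / 2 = 34006536.50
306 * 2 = 612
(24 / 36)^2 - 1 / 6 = 5 / 18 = 0.28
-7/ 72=-0.10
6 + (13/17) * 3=141/17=8.29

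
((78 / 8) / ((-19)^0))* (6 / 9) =13 / 2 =6.50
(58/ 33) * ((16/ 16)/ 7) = 58/ 231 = 0.25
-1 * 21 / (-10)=21 / 10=2.10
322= 322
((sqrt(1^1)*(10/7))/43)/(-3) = -10/903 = -0.01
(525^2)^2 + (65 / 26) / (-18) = 2734889062495 / 36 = 75969140624.86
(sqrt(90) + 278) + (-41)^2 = 1968.49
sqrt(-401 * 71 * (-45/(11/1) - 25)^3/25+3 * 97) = sqrt(410496860851)/121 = 5295.04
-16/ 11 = -1.45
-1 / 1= -1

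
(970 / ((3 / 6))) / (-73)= -1940 / 73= -26.58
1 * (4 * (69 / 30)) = 46 / 5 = 9.20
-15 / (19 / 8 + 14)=-120 / 131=-0.92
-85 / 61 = -1.39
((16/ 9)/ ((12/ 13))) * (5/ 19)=260/ 513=0.51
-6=-6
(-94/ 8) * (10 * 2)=-235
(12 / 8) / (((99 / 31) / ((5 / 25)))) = 31 / 330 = 0.09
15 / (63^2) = 5 / 1323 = 0.00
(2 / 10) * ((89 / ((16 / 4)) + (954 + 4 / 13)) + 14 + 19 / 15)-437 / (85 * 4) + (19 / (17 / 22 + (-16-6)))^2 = 715304269166 / 3614825175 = 197.88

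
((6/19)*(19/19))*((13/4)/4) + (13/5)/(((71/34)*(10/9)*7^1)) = 786903/1888600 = 0.42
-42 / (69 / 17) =-238 / 23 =-10.35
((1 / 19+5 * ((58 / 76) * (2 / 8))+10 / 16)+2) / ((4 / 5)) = 345 / 76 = 4.54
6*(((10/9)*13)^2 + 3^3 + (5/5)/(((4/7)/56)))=54050/27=2001.85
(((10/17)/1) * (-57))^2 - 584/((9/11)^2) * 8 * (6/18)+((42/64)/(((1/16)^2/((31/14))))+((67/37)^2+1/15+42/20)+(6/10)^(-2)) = -158044242383/192281526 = -821.94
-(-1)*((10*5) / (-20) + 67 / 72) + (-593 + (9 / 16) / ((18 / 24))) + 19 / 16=-85339 / 144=-592.63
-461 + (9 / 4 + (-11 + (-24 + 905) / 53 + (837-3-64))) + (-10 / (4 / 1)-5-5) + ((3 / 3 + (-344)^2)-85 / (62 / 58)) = 118561.86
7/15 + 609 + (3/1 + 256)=13027/15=868.47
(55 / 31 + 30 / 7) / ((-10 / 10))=-1315 / 217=-6.06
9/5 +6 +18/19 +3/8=9.12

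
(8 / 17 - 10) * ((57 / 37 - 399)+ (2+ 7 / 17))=40254570 / 10693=3764.57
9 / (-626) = -9 / 626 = -0.01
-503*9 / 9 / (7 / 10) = -5030 / 7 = -718.57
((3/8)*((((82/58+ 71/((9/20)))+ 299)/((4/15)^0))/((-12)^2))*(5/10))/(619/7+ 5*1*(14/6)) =209279/35111808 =0.01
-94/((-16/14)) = 329/4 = 82.25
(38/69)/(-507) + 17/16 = 594103/559728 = 1.06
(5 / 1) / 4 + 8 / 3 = 47 / 12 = 3.92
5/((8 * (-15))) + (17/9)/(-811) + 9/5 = 1.76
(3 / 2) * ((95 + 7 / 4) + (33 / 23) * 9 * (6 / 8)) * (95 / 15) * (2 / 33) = 61.28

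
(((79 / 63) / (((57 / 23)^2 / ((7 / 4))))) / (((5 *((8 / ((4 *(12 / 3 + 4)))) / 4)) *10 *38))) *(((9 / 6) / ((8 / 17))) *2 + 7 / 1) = 4471637 / 111115800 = 0.04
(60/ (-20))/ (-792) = 1/ 264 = 0.00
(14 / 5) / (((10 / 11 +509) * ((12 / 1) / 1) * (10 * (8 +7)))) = 77 / 25240500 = 0.00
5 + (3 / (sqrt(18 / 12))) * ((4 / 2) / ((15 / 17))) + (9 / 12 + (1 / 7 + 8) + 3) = 34 * sqrt(6) / 15 + 473 / 28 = 22.45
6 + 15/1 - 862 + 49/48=-40319/48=-839.98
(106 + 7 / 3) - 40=205 / 3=68.33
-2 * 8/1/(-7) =16/7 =2.29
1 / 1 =1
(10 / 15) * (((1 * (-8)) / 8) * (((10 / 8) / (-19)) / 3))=5 / 342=0.01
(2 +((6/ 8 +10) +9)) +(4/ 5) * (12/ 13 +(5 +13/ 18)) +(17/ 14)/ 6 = 27.27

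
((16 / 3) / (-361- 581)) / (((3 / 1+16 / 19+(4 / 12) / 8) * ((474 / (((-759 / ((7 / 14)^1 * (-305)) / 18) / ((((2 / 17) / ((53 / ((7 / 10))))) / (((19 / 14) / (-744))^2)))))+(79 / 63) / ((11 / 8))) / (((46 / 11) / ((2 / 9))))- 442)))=-122808145248 / 3546474175702788187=-0.00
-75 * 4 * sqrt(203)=-300 * sqrt(203)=-4274.34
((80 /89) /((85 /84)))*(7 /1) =9408 /1513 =6.22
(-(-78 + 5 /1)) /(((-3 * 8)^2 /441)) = 3577 /64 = 55.89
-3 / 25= -0.12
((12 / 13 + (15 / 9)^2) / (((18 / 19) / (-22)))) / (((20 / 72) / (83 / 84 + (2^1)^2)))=-37918243 / 24570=-1543.27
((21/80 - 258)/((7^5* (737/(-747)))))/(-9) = -1711377/990940720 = -0.00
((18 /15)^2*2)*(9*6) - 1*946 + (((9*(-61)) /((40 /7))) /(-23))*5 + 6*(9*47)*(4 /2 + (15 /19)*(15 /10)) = 639062873 /87400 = 7311.93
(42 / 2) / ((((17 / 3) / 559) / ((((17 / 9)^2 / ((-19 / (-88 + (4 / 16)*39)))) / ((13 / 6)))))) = 1601621 / 114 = 14049.31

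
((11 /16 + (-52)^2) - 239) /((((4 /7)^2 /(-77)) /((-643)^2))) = -61541314330727 /256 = -240395759104.40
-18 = -18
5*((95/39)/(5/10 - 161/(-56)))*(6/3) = 7600/1053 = 7.22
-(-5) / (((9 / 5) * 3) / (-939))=-7825 / 9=-869.44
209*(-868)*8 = -1451296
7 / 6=1.17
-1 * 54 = -54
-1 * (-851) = 851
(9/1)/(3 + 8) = 9/11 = 0.82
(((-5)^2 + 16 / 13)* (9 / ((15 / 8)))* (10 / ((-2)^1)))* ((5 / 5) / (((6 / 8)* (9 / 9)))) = -10912 / 13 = -839.38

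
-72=-72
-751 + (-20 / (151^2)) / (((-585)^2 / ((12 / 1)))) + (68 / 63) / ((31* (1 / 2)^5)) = -84650444125417 / 112884444855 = -749.89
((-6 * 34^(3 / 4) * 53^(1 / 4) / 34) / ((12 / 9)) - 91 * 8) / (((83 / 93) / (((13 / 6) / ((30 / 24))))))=-586768 / 415 - 3627 * 34^(3 / 4) * 53^(1 / 4) / 14110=-1423.66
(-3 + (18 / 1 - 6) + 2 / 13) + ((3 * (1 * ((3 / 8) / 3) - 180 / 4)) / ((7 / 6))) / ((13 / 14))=-2993 / 26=-115.12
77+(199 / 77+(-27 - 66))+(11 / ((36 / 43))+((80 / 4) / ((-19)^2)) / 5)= -265799 / 1000692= -0.27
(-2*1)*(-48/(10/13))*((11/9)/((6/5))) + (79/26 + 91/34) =264191/1989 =132.83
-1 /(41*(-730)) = 0.00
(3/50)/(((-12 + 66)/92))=23/225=0.10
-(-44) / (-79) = -44 / 79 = -0.56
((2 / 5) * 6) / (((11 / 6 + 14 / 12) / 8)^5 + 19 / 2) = 393216 / 1557695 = 0.25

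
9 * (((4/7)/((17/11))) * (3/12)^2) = 99/476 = 0.21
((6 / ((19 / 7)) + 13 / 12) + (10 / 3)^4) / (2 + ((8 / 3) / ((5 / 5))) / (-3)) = 780277 / 6840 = 114.08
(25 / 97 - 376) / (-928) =36447 / 90016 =0.40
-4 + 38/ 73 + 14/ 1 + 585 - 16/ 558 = 12128383/ 20367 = 595.49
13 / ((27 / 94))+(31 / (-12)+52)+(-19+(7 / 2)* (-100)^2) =3788173 / 108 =35075.68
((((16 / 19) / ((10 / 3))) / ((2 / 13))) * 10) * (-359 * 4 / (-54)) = 74672 / 171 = 436.68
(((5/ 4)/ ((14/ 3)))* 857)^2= 165251025/ 3136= 52694.84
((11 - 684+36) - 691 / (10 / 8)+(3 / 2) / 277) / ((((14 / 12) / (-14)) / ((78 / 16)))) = 385600527 / 5540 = 69602.98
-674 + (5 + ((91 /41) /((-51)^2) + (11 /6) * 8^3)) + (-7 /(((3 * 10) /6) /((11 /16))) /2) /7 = 4600045189 /17062560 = 269.60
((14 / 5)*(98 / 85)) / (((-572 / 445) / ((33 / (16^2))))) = -91581 / 282880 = -0.32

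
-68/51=-4/3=-1.33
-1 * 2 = -2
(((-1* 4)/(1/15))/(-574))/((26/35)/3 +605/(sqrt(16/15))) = -187200/2481786315919 +114345000* sqrt(15)/2481786315919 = 0.00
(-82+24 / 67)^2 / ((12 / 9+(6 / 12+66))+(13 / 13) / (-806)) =36174368100 / 368138401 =98.26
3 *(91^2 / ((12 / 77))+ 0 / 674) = 637637 / 4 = 159409.25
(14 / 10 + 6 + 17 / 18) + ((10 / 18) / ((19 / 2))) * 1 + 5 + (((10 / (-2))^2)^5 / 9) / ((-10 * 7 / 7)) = -92761978 / 855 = -108493.54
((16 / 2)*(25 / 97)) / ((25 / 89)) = 712 / 97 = 7.34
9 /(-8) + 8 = 55 /8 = 6.88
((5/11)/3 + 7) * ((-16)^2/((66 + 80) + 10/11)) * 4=15104/303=49.85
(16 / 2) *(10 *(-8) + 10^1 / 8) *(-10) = 6300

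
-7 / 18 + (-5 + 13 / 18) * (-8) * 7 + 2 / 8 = 2873 / 12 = 239.42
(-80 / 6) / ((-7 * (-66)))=-20 / 693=-0.03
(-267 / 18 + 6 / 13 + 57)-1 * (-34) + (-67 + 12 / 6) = 907 / 78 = 11.63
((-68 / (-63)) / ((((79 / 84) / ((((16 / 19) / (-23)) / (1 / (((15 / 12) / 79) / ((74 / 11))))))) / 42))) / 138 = -209440 / 6962840301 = -0.00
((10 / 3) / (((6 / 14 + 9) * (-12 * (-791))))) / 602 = 5 / 80814888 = 0.00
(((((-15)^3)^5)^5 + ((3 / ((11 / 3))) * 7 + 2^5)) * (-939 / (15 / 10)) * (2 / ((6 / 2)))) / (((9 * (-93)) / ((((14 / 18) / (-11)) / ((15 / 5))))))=1552170707616414775118464300320755899739953540146780025521522361486859153956174850463863550440 / 8203437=189209804087776230270125100000000000000000000000000000000000000000000000000000000000000.00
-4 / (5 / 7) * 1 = -28 / 5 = -5.60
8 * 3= 24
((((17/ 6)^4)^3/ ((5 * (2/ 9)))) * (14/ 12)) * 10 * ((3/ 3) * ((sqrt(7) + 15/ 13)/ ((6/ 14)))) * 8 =142742448121291445/ 2358180864 + 28548489624258289 * sqrt(7)/ 544195584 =199326808.21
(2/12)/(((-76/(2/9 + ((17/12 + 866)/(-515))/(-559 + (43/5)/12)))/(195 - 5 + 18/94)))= -62519929157/665500441608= -0.09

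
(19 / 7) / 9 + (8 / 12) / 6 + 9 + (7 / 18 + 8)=2243 / 126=17.80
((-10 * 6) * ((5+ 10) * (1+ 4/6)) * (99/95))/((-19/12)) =987.26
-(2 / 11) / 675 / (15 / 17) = -34 / 111375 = -0.00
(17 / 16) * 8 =17 / 2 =8.50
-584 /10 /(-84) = 73 /105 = 0.70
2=2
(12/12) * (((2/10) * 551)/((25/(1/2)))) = 551/250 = 2.20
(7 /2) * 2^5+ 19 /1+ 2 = 133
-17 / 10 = -1.70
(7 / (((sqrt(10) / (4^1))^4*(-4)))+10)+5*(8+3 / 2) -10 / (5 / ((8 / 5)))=2491 / 50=49.82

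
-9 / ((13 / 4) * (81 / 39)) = -4 / 3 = -1.33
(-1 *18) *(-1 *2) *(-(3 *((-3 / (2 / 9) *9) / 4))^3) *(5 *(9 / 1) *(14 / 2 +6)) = 15935694332.70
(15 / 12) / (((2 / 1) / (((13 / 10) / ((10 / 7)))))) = 91 / 160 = 0.57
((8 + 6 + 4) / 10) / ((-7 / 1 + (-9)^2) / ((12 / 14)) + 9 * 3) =27 / 1700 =0.02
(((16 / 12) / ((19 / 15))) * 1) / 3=20 / 57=0.35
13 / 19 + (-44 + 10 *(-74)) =-14883 / 19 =-783.32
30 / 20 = 3 / 2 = 1.50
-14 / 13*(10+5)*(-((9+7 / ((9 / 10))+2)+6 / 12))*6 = 1868.46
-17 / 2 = -8.50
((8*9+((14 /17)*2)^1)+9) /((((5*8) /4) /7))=1967 /34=57.85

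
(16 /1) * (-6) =-96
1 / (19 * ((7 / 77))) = 11 / 19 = 0.58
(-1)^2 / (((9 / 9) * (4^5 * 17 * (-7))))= -1 / 121856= -0.00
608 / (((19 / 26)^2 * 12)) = 5408 / 57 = 94.88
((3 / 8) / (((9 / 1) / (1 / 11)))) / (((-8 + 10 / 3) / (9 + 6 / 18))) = -1 / 132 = -0.01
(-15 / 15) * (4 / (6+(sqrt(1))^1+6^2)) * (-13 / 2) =26 / 43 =0.60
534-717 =-183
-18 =-18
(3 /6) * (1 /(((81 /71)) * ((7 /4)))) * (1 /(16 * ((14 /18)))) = 71 /3528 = 0.02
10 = 10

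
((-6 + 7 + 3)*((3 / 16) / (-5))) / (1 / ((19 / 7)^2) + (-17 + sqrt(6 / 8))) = 0.01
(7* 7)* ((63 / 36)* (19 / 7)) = 931 / 4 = 232.75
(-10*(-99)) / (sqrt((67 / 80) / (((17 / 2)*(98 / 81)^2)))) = 21560*sqrt(11390) / 603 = 3815.87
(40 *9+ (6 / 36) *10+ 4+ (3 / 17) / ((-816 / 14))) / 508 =2536243 / 3523488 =0.72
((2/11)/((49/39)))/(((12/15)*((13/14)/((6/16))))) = 45/616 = 0.07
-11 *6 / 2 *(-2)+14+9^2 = 161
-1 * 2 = -2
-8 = -8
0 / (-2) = 0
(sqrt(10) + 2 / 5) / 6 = 1 / 15 + sqrt(10) / 6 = 0.59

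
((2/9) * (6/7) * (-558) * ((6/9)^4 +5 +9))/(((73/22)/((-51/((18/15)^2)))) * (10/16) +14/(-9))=1066648000/1140951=934.88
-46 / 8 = -23 / 4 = -5.75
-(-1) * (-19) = -19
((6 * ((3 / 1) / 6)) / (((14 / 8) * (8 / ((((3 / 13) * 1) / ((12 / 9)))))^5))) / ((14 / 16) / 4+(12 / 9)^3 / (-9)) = -43046721 / 236419991994368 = -0.00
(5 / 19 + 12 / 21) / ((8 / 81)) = 8991 / 1064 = 8.45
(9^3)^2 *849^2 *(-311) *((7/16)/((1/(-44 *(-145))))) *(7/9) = -1034534752248735045/4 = -258633688062183761.25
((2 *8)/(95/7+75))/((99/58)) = 0.11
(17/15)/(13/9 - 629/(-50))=510/6311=0.08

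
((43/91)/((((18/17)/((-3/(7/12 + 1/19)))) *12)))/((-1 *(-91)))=-13889/7204470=-0.00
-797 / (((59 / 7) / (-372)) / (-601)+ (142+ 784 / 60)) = -6236540940 / 1213400063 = -5.14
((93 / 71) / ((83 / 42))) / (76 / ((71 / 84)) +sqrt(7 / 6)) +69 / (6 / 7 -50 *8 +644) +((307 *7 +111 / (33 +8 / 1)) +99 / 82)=219333112467582787 / 101863609976797 -39618 *sqrt(42) / 2899041181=2153.20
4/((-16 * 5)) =-1/20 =-0.05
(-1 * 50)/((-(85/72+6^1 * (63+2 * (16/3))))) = 3600/31909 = 0.11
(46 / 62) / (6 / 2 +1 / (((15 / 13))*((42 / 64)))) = 7245 / 42191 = 0.17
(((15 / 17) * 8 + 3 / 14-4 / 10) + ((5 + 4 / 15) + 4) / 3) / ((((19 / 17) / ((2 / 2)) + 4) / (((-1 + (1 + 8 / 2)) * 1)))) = 213386 / 27405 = 7.79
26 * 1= 26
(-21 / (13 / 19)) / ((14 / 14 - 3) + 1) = 399 / 13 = 30.69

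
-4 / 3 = -1.33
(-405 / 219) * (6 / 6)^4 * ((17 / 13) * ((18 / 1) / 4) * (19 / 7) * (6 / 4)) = -1177335 / 26572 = -44.31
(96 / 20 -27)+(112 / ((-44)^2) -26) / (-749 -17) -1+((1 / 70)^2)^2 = -25776850234657 / 1112695430000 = -23.17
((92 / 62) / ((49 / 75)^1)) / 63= 1150 / 31899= 0.04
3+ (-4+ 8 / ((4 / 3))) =5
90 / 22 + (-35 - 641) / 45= -5411 / 495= -10.93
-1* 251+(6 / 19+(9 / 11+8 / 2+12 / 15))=-256094 / 1045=-245.07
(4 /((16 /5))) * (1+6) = 35 /4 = 8.75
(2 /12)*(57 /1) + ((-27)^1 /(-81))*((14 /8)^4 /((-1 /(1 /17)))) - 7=30239 /13056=2.32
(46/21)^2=2116/441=4.80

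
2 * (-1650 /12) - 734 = -1009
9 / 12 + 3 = 15 / 4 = 3.75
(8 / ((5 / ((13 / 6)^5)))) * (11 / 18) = 46.69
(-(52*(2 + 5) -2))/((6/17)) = -3077/3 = -1025.67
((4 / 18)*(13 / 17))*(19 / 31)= 494 / 4743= 0.10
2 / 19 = 0.11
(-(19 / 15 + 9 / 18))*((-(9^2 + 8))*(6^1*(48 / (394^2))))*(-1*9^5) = -17224.92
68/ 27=2.52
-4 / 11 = -0.36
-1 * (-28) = 28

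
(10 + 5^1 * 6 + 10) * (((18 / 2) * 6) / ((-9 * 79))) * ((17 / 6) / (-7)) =850 / 553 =1.54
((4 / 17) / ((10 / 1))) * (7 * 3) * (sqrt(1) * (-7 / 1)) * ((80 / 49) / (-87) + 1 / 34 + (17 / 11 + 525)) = -839521037 / 460955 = -1821.26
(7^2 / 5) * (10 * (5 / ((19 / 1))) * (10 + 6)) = 7840 / 19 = 412.63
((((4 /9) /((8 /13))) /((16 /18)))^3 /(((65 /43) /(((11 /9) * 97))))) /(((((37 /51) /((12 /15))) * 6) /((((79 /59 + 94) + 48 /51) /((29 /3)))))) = 748785306841 /9723955200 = 77.00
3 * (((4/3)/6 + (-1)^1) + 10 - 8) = 11/3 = 3.67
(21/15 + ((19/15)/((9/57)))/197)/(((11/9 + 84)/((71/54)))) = 453406/20398365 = 0.02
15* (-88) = -1320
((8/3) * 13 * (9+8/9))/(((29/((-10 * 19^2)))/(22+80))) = -1136081440/261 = -4352802.45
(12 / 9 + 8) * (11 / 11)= 28 / 3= 9.33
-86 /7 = -12.29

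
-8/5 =-1.60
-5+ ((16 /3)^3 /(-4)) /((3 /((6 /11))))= -3533 /297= -11.90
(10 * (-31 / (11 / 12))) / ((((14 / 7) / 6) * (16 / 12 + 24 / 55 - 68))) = 20925 / 1366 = 15.32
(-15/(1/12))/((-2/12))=1080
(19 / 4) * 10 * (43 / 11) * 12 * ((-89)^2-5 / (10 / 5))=194082435 / 11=17643857.73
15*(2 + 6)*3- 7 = 353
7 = 7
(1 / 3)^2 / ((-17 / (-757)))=757 / 153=4.95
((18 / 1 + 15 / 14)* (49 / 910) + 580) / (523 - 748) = -151067 / 58500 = -2.58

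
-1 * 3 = -3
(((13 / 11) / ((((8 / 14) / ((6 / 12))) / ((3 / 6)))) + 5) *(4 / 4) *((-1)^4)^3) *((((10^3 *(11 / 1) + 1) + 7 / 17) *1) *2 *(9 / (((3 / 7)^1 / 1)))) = 476700798 / 187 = 2549202.13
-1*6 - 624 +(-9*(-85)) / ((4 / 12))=1665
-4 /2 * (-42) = 84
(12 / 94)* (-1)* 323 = -1938 / 47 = -41.23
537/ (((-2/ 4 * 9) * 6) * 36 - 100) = -537/ 1072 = -0.50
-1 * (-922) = 922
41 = 41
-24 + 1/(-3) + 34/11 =-701/33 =-21.24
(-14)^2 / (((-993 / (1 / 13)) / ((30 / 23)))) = -1960 / 98969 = -0.02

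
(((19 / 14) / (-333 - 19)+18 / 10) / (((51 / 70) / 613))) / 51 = 27129541 / 915552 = 29.63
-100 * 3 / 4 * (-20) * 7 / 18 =1750 / 3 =583.33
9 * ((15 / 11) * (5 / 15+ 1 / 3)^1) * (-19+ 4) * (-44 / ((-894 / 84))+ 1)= -1032750 / 1639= -630.11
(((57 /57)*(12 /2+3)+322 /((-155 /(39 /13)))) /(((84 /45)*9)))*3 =429 /868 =0.49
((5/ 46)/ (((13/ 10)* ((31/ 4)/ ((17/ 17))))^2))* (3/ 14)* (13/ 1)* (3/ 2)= 9000/ 2011373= 0.00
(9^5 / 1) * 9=531441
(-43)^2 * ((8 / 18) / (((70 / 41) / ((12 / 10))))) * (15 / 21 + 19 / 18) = 33810814 / 33075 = 1022.25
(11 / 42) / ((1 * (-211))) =-11 / 8862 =-0.00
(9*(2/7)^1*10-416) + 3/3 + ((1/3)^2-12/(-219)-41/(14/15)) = -3983179/9198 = -433.05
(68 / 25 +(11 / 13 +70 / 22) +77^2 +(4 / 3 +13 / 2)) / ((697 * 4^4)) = 127489819 / 3827366400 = 0.03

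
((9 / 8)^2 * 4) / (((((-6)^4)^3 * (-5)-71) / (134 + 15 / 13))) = -142317 / 2263853644208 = -0.00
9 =9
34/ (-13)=-34/ 13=-2.62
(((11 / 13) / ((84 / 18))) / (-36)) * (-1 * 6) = 11 / 364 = 0.03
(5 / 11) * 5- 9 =-74 / 11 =-6.73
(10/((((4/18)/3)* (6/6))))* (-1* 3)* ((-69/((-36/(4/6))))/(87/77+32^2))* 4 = -31878/15787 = -2.02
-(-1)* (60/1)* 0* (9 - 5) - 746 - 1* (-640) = -106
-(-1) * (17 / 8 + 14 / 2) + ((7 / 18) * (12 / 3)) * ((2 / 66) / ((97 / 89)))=2113025 / 230472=9.17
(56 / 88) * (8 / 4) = 14 / 11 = 1.27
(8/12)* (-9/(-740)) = 3/370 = 0.01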